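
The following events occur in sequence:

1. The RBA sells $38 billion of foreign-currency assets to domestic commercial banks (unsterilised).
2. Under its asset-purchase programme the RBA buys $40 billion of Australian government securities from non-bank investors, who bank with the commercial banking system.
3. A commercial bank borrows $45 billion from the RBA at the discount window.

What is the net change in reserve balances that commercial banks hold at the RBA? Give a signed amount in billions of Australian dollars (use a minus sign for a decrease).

+$47 billion

RBA balance sheet:
  Assets:      Securities +$40B, Loans to banks +$45B, Foreign assets −$38B
  Liabilities: Bank reserves +$47B
Commercial banking system:
  Assets:      Reserves at CB +$47B, Foreign assets +$38B
  Liabilities: Checkable deposits +$40B, Borrowings from CB +$45B
So the change in reserve balances that commercial banks hold at the RBA is +$47 billion.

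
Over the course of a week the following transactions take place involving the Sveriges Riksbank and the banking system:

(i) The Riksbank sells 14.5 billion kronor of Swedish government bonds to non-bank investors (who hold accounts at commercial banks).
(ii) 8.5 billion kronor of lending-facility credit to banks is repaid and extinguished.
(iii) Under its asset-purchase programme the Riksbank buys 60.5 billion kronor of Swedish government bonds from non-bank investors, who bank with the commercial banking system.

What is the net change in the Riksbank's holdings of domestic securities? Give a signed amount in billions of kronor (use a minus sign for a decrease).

+46 billion

Riksbank balance sheet:
  Assets:      Securities +46B, Loans to banks −8.5B
  Liabilities: Bank reserves +37.5B
So the change in the Riksbank's holdings of domestic securities is +46 billion.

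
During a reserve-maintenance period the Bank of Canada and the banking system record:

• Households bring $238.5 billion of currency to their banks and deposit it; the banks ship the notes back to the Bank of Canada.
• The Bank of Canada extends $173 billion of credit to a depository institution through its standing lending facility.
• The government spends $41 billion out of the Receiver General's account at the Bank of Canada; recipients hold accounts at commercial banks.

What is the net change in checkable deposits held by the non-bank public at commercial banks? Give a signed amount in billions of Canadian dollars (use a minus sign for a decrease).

Bank of Canada balance sheet:
  Assets:      Loans to banks +$173B
  Liabilities: Bank reserves +$452.5B, Currency in circulation −$238.5B, Government deposits −$41B
Commercial banking system:
  Assets:      Reserves at CB +$452.5B
  Liabilities: Checkable deposits +$279.5B, Borrowings from CB +$173B
So the change in checkable deposits held by the non-bank public at commercial banks is +$279.5 billion.

+$279.5 billion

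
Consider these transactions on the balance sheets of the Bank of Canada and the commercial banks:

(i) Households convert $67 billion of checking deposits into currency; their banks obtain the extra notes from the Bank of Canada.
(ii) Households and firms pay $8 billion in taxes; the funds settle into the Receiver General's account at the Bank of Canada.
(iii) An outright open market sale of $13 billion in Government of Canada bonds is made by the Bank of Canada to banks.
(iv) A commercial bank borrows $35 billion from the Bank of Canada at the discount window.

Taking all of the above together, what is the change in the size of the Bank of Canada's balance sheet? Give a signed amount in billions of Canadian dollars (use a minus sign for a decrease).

+$22 billion

Currency withdrawal $67 billion: only the composition of liabilities changes → 0.
Government account inflow $8 billion: only the composition of liabilities changes → 0.
OMO sale (to banks) $13 billion: a Bank of Canada asset is shed → −$13B.
Discount-window loan $35 billion: a Bank of Canada asset is acquired → +$35B.
Net: 0 + 0 − 13 + 35 = +$22 billion.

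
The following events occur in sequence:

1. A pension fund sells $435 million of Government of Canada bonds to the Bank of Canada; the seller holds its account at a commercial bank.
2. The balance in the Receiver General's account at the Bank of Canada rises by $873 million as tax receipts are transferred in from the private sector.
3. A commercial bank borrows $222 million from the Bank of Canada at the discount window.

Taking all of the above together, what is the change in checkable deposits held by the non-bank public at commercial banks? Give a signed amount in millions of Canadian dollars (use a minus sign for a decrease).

Bank of Canada balance sheet:
  Assets:      Securities +$435M, Loans to banks +$222M
  Liabilities: Bank reserves −$216M, Government deposits +$873M
Commercial banking system:
  Assets:      Reserves at CB −$216M
  Liabilities: Checkable deposits −$438M, Borrowings from CB +$222M
So the change in checkable deposits held by the non-bank public at commercial banks is -$438 million.

-$438 million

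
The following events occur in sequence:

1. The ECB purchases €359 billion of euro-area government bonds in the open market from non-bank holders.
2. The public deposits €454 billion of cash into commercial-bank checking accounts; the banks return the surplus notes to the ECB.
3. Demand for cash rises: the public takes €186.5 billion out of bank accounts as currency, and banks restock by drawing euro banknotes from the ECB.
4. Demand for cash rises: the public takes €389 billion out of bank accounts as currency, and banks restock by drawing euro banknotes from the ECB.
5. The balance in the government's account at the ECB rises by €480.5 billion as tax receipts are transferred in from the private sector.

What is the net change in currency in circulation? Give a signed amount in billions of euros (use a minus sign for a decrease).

+€121.5 billion

ECB balance sheet:
  Assets:      Securities +€359B
  Liabilities: Bank reserves −€243B, Currency in circulation +€121.5B, Government deposits +€480.5B
Commercial banking system:
  Assets:      Reserves at CB −€243B
  Liabilities: Checkable deposits −€243B
So the change in currency in circulation is +€121.5 billion.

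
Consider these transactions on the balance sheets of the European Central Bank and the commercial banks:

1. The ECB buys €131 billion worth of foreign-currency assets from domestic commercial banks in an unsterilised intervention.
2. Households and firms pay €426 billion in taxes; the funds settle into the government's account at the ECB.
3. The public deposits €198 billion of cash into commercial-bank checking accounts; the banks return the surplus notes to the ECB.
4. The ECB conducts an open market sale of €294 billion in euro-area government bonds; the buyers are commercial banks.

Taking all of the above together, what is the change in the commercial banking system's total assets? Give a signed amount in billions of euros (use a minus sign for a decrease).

FX purchase €131 billion: just an asset swap on bank balance sheets → 0.
Government account inflow €426 billion: bank balance sheets shrink → −€426B.
Currency deposit €198 billion: bank balance sheets expand → +€198B.
OMO sale (to banks) €294 billion: just an asset swap on bank balance sheets → 0.
Net: 0 − 426 + 198 + 0 = -€228 billion.

-€228 billion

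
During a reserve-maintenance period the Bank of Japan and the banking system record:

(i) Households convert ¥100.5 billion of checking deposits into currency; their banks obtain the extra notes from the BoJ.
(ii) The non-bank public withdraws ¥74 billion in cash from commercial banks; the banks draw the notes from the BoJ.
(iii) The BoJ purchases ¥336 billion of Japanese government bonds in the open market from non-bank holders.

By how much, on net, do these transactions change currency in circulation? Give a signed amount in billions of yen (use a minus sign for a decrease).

+¥174.5 billion

Currency withdrawal ¥100.5 billion: notes leave the central bank → +¥100.5B.
Currency withdrawal ¥74 billion: notes leave the central bank → +¥74B.
Asset purchase (from non-banks) ¥336 billion: no currency enters or leaves circulation → 0.
Net: 100.5 + 74 + 0 = +¥174.5 billion.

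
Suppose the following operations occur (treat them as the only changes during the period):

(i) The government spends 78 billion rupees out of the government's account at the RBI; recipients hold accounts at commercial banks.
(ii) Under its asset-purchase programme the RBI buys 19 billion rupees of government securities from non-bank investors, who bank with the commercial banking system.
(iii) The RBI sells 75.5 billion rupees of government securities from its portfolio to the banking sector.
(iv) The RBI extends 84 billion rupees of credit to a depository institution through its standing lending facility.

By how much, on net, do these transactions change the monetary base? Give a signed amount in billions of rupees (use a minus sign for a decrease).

+105.5 billion

Government spending 78 billion rupees: a non-base liability converts back to reserves → +78B.
Asset purchase (from non-banks) 19 billion rupees: RBI balance sheet expands → +19B.
OMO sale (to banks) 75.5 billion rupees: RBI balance sheet contracts → −75.5B.
Discount-window loan 84 billion rupees: RBI balance sheet expands → +84B.
Net: 78 + 19 − 75.5 + 84 = +105.5 billion.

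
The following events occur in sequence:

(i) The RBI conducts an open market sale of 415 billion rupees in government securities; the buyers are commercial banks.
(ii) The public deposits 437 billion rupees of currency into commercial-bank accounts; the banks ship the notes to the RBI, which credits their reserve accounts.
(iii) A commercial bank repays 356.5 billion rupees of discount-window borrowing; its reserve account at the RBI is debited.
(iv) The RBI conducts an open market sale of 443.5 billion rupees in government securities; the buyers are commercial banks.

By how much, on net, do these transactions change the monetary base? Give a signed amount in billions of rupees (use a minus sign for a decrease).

RBI balance sheet:
  Assets:      Securities −858.5B, Loans to banks −356.5B
  Liabilities: Bank reserves −778B, Currency in circulation −437B
Commercial banking system:
  Assets:      Reserves at CB −778B, Securities +858.5B
  Liabilities: Checkable deposits +437B, Borrowings from CB −356.5B
Monetary base = currency + reserves: −437B + (−778B) = -1215 billion.

-1215 billion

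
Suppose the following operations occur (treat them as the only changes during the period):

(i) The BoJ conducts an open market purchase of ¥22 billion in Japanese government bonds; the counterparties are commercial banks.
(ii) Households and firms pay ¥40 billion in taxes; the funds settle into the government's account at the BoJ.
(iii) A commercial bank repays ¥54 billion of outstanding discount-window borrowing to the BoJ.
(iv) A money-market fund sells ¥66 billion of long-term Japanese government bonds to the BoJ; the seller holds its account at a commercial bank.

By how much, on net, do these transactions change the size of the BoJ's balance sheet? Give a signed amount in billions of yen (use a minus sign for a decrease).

+¥34 billion

OMO purchase (from banks) ¥22 billion: a BoJ asset is acquired → +¥22B.
Government account inflow ¥40 billion: only the composition of liabilities changes → 0.
Discount-window repayment ¥54 billion: a BoJ asset is shed → −¥54B.
Asset purchase (from non-banks) ¥66 billion: a BoJ asset is acquired → +¥66B.
Net: 22 + 0 − 54 + 66 = +¥34 billion.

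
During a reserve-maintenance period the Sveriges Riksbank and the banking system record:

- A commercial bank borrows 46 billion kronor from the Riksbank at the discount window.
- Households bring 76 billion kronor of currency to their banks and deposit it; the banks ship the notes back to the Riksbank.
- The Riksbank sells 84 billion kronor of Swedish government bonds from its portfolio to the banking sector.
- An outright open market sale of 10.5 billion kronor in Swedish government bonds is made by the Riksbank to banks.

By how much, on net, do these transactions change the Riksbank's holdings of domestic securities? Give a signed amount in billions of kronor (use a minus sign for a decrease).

Discount-window loan 46 billion kronor: the Riksbank's securities portfolio is untouched → 0.
Currency deposit 76 billion kronor: the Riksbank's securities portfolio is untouched → 0.
OMO sale (to banks) 84 billion kronor: securities removed from the Riksbank's portfolio → −84B.
OMO sale (to banks) 10.5 billion kronor: securities removed from the Riksbank's portfolio → −10.5B.
Net: 0 + 0 − 84 − 10.5 = -94.5 billion.

-94.5 billion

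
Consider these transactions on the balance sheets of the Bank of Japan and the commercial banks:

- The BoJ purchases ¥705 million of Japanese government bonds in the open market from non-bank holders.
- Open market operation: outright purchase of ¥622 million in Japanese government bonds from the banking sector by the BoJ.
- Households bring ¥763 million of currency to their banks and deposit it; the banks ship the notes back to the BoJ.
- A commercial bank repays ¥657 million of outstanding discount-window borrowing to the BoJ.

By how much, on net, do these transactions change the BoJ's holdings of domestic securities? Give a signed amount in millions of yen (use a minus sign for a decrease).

Asset purchase (from non-banks) ¥705 million: securities added to the BoJ's portfolio → +¥705M.
OMO purchase (from banks) ¥622 million: securities added to the BoJ's portfolio → +¥622M.
Currency deposit ¥763 million: the BoJ's securities portfolio is untouched → 0.
Discount-window repayment ¥657 million: the BoJ's securities portfolio is untouched → 0.
Net: 705 + 622 + 0 + 0 = +¥1327 million.

+¥1327 million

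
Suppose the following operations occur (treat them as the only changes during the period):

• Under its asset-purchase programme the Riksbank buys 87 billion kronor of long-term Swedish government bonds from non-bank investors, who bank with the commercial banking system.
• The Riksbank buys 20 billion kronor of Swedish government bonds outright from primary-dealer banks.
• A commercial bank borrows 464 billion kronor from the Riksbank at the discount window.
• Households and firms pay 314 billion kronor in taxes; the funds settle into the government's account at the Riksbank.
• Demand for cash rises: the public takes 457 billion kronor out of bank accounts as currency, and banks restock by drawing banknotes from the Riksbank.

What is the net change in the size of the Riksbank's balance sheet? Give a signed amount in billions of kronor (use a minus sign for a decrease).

Asset purchase (from non-banks) 87 billion kronor: a Riksbank asset is acquired → +87B.
OMO purchase (from banks) 20 billion kronor: a Riksbank asset is acquired → +20B.
Discount-window loan 464 billion kronor: a Riksbank asset is acquired → +464B.
Government account inflow 314 billion kronor: only the composition of liabilities changes → 0.
Currency withdrawal 457 billion kronor: only the composition of liabilities changes → 0.
Net: 87 + 20 + 464 + 0 + 0 = +571 billion.

+571 billion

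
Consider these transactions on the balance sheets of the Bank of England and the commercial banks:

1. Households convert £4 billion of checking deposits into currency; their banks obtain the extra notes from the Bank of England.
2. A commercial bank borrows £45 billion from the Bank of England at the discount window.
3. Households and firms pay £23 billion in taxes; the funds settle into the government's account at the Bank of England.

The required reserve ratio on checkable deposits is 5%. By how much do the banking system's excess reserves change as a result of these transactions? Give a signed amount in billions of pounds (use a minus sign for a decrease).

Currency withdrawal £4 billion: reserves −£4B, deposits −£4B.
Discount-window loan £45 billion: reserves +£45B, deposits 0.
Government account inflow £23 billion: reserves −£23B, deposits −£23B.
Totals: Δreserves = +£18B, Δdeposits = −£27B.
Δrequired reserves = 5% × −£27B = −£1.35B.
Δexcess reserves = Δreserves − Δrequired = +£18B − (−£1.35B) = +£19.35 billion.

+£19.35 billion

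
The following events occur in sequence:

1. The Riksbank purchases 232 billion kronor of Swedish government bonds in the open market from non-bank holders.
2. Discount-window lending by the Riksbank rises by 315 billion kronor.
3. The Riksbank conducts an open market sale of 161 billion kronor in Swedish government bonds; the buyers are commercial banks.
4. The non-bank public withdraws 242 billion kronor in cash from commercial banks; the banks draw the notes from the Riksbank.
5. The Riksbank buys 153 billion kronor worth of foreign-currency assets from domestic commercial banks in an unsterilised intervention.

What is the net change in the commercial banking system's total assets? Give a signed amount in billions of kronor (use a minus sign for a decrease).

+305 billion

Asset purchase (from non-banks) 232 billion kronor: bank balance sheets expand → +232B.
Discount-window loan 315 billion kronor: bank balance sheets expand → +315B.
OMO sale (to banks) 161 billion kronor: just an asset swap on bank balance sheets → 0.
Currency withdrawal 242 billion kronor: bank balance sheets shrink → −242B.
FX purchase 153 billion kronor: just an asset swap on bank balance sheets → 0.
Net: 232 + 315 + 0 − 242 + 0 = +305 billion.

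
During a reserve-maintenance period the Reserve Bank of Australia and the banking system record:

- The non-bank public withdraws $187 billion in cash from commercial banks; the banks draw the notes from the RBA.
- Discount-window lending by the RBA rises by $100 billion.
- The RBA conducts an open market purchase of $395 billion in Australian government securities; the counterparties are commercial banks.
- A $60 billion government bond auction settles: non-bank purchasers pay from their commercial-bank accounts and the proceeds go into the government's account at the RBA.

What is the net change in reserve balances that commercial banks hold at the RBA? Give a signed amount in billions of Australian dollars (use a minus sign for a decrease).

+$248 billion

RBA balance sheet:
  Assets:      Securities +$395B, Loans to banks +$100B
  Liabilities: Bank reserves +$248B, Currency in circulation +$187B, Government deposits +$60B
So the change in reserve balances that commercial banks hold at the RBA is +$248 billion.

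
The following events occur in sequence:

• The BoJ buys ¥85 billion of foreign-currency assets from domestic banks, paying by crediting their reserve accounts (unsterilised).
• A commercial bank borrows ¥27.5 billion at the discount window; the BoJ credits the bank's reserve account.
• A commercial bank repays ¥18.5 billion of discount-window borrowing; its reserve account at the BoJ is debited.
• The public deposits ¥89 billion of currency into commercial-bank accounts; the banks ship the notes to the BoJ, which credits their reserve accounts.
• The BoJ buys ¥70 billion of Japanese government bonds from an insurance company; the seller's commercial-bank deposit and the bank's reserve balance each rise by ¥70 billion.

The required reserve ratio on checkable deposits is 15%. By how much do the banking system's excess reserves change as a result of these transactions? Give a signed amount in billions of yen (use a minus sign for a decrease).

+¥229.15 billion

FX purchase ¥85 billion: reserves +¥85B, deposits 0.
Discount-window loan ¥27.5 billion: reserves +¥27.5B, deposits 0.
Discount-window repayment ¥18.5 billion: reserves −¥18.5B, deposits 0.
Currency deposit ¥89 billion: reserves +¥89B, deposits +¥89B.
Asset purchase (from non-banks) ¥70 billion: reserves +¥70B, deposits +¥70B.
Totals: Δreserves = +¥253B, Δdeposits = +¥159B.
Δrequired reserves = 15% × +¥159B = +¥23.85B.
Δexcess reserves = Δreserves − Δrequired = +¥253B − (+¥23.85B) = +¥229.15 billion.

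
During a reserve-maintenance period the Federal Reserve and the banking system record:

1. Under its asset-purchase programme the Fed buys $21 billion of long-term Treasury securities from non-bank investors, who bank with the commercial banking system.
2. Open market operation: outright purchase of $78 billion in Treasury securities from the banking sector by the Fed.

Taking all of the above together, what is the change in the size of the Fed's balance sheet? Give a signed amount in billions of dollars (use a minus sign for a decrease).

Fed balance sheet:
  Assets:      Securities +$99B
  Liabilities: Bank reserves +$99B
Commercial banking system:
  Assets:      Reserves at CB +$99B, Securities −$78B
  Liabilities: Checkable deposits +$21B
Change in total Fed assets = +$99 billion.

+$99 billion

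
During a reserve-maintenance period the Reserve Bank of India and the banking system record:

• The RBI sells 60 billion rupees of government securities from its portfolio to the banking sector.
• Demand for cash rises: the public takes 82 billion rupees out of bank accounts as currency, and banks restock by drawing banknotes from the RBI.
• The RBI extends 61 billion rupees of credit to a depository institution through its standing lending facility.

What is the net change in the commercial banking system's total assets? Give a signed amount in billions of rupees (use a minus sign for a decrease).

RBI balance sheet:
  Assets:      Securities −60B, Loans to banks +61B
  Liabilities: Bank reserves −81B, Currency in circulation +82B
Commercial banking system:
  Assets:      Reserves at CB −81B, Securities +60B
  Liabilities: Checkable deposits −82B, Borrowings from CB +61B
Change in total bank assets = -21 billion.

-21 billion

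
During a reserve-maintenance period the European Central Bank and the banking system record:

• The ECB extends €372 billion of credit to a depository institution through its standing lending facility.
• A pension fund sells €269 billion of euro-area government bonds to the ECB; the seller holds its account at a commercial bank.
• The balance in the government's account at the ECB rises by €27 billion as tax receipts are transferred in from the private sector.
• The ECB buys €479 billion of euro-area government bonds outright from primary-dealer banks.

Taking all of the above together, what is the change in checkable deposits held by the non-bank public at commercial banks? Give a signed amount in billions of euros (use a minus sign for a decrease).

+€242 billion

Discount-window loan €372 billion: the counterparty is a bank, so public deposits are unchanged → 0.
Asset purchase (from non-banks) €269 billion: non-bank counterparties' bank balances rise → +€269B.
Government account inflow €27 billion: non-bank counterparties' bank balances fall → −€27B.
OMO purchase (from banks) €479 billion: the counterparty is a bank, so public deposits are unchanged → 0.
Net: 0 + 269 − 27 + 0 = +€242 billion.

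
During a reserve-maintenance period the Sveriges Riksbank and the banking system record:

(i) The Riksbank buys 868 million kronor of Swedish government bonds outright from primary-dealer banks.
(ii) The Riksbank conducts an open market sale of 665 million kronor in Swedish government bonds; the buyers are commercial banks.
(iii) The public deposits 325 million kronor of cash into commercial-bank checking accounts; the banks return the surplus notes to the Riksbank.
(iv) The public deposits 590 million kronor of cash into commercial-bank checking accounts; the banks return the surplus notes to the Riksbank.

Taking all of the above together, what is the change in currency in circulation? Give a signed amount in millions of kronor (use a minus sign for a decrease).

OMO purchase (from banks) 868 million kronor: no currency enters or leaves circulation → 0.
OMO sale (to banks) 665 million kronor: no currency enters or leaves circulation → 0.
Currency deposit 325 million kronor: notes return to the central bank → −325M.
Currency deposit 590 million kronor: notes return to the central bank → −590M.
Net: 0 + 0 − 325 − 590 = -915 million.

-915 million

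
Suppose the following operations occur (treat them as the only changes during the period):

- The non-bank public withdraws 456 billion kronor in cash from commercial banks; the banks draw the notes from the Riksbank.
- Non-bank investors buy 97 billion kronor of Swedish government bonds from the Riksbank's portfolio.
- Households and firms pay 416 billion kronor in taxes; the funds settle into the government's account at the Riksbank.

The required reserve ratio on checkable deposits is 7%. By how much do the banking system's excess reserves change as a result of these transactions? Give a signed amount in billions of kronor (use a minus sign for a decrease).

-901.17 billion

Currency withdrawal 456 billion kronor: reserves −456B, deposits −456B.
Asset sale (to non-banks) 97 billion kronor: reserves −97B, deposits −97B.
Government account inflow 416 billion kronor: reserves −416B, deposits −416B.
Totals: Δreserves = −969B, Δdeposits = −969B.
Δrequired reserves = 7% × −969B = −67.83B.
Δexcess reserves = Δreserves − Δrequired = −969B − (−67.83B) = -901.17 billion.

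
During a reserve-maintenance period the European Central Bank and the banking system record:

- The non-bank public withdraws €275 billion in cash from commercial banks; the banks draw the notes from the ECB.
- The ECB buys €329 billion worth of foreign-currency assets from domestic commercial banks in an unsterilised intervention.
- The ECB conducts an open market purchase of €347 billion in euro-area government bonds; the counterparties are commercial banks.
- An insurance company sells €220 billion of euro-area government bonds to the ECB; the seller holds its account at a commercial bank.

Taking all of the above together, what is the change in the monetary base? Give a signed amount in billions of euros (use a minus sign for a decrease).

Currency withdrawal €275 billion: just a shift between currency and reserves — both are base money → 0.
FX purchase €329 billion: ECB balance sheet expands → +€329B.
OMO purchase (from banks) €347 billion: ECB balance sheet expands → +€347B.
Asset purchase (from non-banks) €220 billion: ECB balance sheet expands → +€220B.
Net: 0 + 329 + 347 + 220 = +€896 billion.

+€896 billion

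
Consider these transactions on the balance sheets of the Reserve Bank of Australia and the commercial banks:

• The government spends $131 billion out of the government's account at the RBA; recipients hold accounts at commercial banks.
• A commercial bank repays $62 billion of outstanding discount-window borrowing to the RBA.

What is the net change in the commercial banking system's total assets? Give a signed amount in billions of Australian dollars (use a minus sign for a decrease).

+$69 billion

RBA balance sheet:
  Assets:      Loans to banks −$62B
  Liabilities: Bank reserves +$69B, Government deposits −$131B
Commercial banking system:
  Assets:      Reserves at CB +$69B
  Liabilities: Checkable deposits +$131B, Borrowings from CB −$62B
Change in total bank assets = +$69 billion.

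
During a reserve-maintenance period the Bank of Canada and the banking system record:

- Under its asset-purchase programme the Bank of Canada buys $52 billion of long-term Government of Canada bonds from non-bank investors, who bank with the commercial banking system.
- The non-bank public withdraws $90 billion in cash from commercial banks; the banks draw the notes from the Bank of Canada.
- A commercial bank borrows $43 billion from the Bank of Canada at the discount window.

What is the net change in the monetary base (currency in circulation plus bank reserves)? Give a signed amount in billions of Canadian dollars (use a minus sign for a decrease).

+$95 billion

Bank of Canada balance sheet:
  Assets:      Securities +$52B, Loans to banks +$43B
  Liabilities: Bank reserves +$5B, Currency in circulation +$90B
Monetary base = currency + reserves: +$90B + (+$5B) = +$95 billion.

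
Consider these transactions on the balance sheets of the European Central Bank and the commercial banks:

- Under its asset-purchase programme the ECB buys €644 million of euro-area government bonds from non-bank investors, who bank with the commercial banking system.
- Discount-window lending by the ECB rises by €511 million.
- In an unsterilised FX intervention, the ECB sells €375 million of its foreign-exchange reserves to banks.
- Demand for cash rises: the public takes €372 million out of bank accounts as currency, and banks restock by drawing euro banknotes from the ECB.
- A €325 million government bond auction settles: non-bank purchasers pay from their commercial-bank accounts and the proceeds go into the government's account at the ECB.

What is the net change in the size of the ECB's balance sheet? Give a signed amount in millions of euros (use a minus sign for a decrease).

+€780 million

ECB balance sheet:
  Assets:      Securities +€644M, Loans to banks +€511M, Foreign assets −€375M
  Liabilities: Bank reserves +€83M, Currency in circulation +€372M, Government deposits +€325M
Change in total ECB assets = +€780 million.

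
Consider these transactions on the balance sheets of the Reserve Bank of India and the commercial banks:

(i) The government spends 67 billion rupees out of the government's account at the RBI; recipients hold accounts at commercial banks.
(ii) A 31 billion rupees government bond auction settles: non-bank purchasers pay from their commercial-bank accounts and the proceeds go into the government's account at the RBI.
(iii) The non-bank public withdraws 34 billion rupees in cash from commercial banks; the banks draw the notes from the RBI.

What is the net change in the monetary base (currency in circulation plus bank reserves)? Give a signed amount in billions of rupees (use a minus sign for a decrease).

+36 billion

Government spending 67 billion rupees: a non-base liability converts back to reserves → +67B.
Government account inflow 31 billion rupees: reserves shift to a non-base liability → −31B.
Currency withdrawal 34 billion rupees: just a shift between currency and reserves — both are base money → 0.
Net: 67 − 31 + 0 = +36 billion.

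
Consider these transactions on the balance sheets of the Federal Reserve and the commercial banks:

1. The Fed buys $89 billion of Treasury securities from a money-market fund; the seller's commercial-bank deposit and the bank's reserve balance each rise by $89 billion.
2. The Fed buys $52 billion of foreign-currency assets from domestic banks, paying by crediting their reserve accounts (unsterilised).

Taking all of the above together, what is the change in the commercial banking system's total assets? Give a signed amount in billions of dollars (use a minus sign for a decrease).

+$89 billion

Asset purchase (from non-banks) $89 billion: bank balance sheets expand → +$89B.
FX purchase $52 billion: just an asset swap on bank balance sheets → 0.
Net: 89 + 0 = +$89 billion.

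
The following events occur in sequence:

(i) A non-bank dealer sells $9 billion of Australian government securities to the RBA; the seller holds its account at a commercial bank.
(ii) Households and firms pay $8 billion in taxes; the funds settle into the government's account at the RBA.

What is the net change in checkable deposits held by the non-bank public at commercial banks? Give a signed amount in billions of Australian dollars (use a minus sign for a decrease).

Asset purchase (from non-banks) $9 billion: non-bank counterparties' bank balances rise → +$9B.
Government account inflow $8 billion: non-bank counterparties' bank balances fall → −$8B.
Net: 9 − 8 = +$1 billion.

+$1 billion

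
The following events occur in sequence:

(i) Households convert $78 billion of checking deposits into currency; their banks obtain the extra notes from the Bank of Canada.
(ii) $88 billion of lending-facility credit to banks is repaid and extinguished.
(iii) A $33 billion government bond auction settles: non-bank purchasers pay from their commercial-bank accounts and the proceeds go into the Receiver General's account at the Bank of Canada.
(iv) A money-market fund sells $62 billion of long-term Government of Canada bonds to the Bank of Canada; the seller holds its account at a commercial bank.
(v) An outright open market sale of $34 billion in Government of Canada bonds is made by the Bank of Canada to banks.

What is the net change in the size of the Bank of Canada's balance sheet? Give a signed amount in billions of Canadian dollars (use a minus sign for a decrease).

Bank of Canada balance sheet:
  Assets:      Securities +$28B, Loans to banks −$88B
  Liabilities: Bank reserves −$171B, Currency in circulation +$78B, Government deposits +$33B
Commercial banking system:
  Assets:      Reserves at CB −$171B, Securities +$34B
  Liabilities: Checkable deposits −$49B, Borrowings from CB −$88B
Change in total Bank of Canada assets = -$60 billion.

-$60 billion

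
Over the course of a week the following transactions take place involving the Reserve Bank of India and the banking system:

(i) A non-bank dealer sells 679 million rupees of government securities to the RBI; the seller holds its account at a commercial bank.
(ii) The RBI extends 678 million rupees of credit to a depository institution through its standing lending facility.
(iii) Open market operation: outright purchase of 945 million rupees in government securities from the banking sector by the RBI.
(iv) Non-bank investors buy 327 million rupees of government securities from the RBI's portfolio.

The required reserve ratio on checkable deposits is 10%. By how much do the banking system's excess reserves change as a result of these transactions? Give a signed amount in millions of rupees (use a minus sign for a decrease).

Asset purchase (from non-banks) 679 million rupees: reserves +679M, deposits +679M.
Discount-window loan 678 million rupees: reserves +678M, deposits 0.
OMO purchase (from banks) 945 million rupees: reserves +945M, deposits 0.
Asset sale (to non-banks) 327 million rupees: reserves −327M, deposits −327M.
Totals: Δreserves = +1975M, Δdeposits = +352M.
Δrequired reserves = 10% × +352M = +35.2M.
Δexcess reserves = Δreserves − Δrequired = +1975M − (+35.2M) = +1939.8 million.

+1939.8 million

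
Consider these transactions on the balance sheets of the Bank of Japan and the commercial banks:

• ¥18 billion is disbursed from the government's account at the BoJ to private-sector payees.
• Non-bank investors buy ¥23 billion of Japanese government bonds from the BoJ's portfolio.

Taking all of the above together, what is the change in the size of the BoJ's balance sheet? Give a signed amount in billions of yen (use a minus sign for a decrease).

-¥23 billion

BoJ balance sheet:
  Assets:      Securities −¥23B
  Liabilities: Bank reserves −¥5B, Government deposits −¥18B
Change in total BoJ assets = -¥23 billion.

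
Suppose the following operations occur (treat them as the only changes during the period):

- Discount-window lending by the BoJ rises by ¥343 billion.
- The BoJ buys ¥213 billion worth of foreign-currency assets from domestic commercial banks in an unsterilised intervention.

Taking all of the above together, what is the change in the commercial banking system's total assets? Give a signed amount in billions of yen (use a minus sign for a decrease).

+¥343 billion

Discount-window loan ¥343 billion: bank balance sheets expand → +¥343B.
FX purchase ¥213 billion: just an asset swap on bank balance sheets → 0.
Net: 343 + 0 = +¥343 billion.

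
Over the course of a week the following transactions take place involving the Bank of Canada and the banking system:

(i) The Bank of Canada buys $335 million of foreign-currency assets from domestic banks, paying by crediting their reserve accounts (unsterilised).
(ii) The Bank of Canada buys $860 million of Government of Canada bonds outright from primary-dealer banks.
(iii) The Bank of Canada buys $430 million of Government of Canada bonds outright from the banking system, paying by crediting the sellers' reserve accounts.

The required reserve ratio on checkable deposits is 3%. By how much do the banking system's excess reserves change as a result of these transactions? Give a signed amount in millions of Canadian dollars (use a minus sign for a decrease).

+$1625 million

FX purchase $335 million: reserves +$335M, deposits 0.
OMO purchase (from banks) $860 million: reserves +$860M, deposits 0.
OMO purchase (from banks) $430 million: reserves +$430M, deposits 0.
Totals: Δreserves = +$1625M, Δdeposits = 0.
Δrequired reserves = 3% × 0 = 0.
Δexcess reserves = Δreserves − Δrequired = +$1625M − (0) = +$1625 million.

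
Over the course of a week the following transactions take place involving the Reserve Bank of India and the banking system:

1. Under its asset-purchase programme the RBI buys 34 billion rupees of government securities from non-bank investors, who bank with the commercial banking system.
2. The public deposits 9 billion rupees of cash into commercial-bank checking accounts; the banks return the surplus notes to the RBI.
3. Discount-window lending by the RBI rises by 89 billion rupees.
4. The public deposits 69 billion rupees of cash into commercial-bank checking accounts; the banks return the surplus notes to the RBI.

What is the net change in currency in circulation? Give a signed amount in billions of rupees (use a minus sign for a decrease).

-78 billion

RBI balance sheet:
  Assets:      Securities +34B, Loans to banks +89B
  Liabilities: Bank reserves +201B, Currency in circulation −78B
So the change in currency in circulation is -78 billion.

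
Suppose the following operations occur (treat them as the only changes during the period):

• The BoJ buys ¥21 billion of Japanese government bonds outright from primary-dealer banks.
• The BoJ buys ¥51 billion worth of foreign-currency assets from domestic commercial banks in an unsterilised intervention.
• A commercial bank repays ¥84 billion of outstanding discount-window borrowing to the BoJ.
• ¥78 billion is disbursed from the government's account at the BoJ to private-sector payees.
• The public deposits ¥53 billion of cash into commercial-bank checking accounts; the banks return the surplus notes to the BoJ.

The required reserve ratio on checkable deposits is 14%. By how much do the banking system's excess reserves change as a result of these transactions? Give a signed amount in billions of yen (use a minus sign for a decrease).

+¥100.66 billion

OMO purchase (from banks) ¥21 billion: reserves +¥21B, deposits 0.
FX purchase ¥51 billion: reserves +¥51B, deposits 0.
Discount-window repayment ¥84 billion: reserves −¥84B, deposits 0.
Government spending ¥78 billion: reserves +¥78B, deposits +¥78B.
Currency deposit ¥53 billion: reserves +¥53B, deposits +¥53B.
Totals: Δreserves = +¥119B, Δdeposits = +¥131B.
Δrequired reserves = 14% × +¥131B = +¥18.34B.
Δexcess reserves = Δreserves − Δrequired = +¥119B − (+¥18.34B) = +¥100.66 billion.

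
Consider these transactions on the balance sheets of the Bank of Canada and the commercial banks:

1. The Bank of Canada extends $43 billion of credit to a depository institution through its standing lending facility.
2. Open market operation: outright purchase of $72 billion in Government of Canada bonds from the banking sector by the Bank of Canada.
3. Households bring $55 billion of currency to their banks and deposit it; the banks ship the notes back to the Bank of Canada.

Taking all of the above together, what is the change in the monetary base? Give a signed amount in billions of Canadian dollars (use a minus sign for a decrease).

+$115 billion

Bank of Canada balance sheet:
  Assets:      Securities +$72B, Loans to banks +$43B
  Liabilities: Bank reserves +$170B, Currency in circulation −$55B
Monetary base = currency + reserves: −$55B + (+$170B) = +$115 billion.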